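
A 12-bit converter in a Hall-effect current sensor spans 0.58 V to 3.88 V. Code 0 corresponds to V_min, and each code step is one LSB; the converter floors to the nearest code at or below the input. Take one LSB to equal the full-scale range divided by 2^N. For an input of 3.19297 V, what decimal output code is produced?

Full-scale range = 3.88 V − (0.58 V) = 3.3 V. LSB = 3.3 V / 2^12 ≈ 0.8057 mV.
V_in − V_min = 3.19297 − (0.58) = 2.61297 V.
Divide by LSB: 2.61297 × 4096/3.3 = 3243.2500.
Truncating gives code 3243.

3243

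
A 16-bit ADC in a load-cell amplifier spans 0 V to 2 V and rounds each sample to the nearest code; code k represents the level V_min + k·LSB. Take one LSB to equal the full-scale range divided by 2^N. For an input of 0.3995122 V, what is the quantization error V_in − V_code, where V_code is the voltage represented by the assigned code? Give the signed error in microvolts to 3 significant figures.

+6.58 µV

Full-scale range = 2 V. LSB = 2 V / 2^16 ≈ 30.52 µV.
(0.3995122 − (0)) / LSB = 0.3995122 × 65536/2 = 13091.2158. Nearest integer: k = 13091.
Reconstructed level: 0 + 13091 × 2/65536 V = 0.39950561523 V.
Error = V_in − V_code = 0.3995122 − (0.39950561523) = +6.58 µV.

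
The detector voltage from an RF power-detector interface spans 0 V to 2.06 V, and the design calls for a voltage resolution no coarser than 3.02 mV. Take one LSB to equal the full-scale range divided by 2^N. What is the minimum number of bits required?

10 bits

Full-scale range = 2.06 V.
Required number of levels: 2.06/3.02 mV = 682.12; smallest N with 2^N ≥ that is 10.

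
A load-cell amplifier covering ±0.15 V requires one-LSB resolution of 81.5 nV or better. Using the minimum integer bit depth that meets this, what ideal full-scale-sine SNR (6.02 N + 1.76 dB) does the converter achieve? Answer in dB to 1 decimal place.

The full-scale span is 0.15 − (-0.15) = 0.3 V.
Levels needed ≥ 0.3/81.5 nV = 3.681e6. 2^22 = 4194304 suffices, so N_min = 22.
Ideal SNR at N = 22: 6.02·22 + 1.76 = 134.2 dB.

134.2 dB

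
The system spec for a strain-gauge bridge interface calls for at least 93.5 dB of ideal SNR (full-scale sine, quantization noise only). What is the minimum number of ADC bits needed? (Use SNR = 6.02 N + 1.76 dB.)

16 bits

N ≥ (93.5 − 1.76)/6.02 = 15.239 → N_min = 16.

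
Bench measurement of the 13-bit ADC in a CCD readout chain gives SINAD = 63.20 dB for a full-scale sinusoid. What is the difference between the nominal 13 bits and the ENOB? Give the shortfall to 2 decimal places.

N_eff = (63.20 − 1.76)/6.02 = 10.2060 bits.
13 − 10.2060 = 2.79 bits below nominal.

2.79 bits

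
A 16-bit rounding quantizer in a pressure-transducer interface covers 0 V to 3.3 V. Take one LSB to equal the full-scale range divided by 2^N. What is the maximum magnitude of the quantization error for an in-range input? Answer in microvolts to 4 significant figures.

25.18 µV

Full-scale range = 3.3 V.
One LSB is 3.3 V / 65536 = 50.3540 µV.
Worst-case error for round-to-nearest is half an LSB: 25.18 µV.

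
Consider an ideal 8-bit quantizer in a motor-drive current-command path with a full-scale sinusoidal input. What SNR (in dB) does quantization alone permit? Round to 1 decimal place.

SNR = 6.02·8 + 1.76 = 49.92 dB.

49.9 dB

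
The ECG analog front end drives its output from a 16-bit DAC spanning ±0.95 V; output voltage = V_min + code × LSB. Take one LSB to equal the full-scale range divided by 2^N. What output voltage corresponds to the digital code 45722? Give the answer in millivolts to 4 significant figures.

Span: 0.95 V − (-0.95 V) = 1.9 V. LSB = 1.9 V / 2^16.
V_out = V_min + code × LSB = -0.95 V + 45722 × 1.9 V / 65536
      = -0.95 V + 1.32556 V = 0.375558 V.

375.6 mV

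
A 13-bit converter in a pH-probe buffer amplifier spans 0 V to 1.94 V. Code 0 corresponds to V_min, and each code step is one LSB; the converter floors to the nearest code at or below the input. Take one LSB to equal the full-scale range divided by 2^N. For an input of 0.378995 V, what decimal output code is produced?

Span = 1.94 V. LSB = 1.94 V / 2^13 ≈ 236.8 µV.
code = ⌊(V_in − V_min)/LSB⌋ = ⌊(V_in − V_min) × 2^13 / range⌋
     = ⌊(0.378995 − (0)) × 8192 / 1.94⌋ = ⌊0.378995 × 8192/1.94⌋
     = ⌊1600.375⌋ = 1600.

1600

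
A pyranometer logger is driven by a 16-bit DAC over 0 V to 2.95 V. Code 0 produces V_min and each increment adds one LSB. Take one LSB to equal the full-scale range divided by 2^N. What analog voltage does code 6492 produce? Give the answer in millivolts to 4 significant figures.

292.2 mV

Range is 2.95 V. LSB = 2.95 V / 2^16.
V_out = 0 + 6492 × (2.95/65536) V
      = 0 + 0.292227 = 0.292227 V.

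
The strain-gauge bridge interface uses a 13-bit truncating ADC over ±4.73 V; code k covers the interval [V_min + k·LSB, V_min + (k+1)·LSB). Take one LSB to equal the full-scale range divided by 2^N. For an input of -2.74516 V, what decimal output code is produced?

1718

Span: 4.73 V − (-4.73 V) = 9.46 V. LSB = 9.46 V / 2^13 ≈ 1.155 mV.
code = ⌊(V_in − V_min)/LSB⌋ = ⌊(V_in − V_min) × 2^13 / range⌋
     = ⌊(-2.74516 − (-4.73)) × 8192 / 9.46⌋ = ⌊1.98484 × 8192/9.46⌋
     = ⌊1718.796⌋ = 1718.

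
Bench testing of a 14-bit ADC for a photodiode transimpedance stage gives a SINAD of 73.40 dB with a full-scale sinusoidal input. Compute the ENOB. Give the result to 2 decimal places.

11.90 bits

ENOB = (SINAD − 1.76) / 6.02 = (73.40 − 1.76) / 6.02 = 71.64 / 6.02 = 11.9003.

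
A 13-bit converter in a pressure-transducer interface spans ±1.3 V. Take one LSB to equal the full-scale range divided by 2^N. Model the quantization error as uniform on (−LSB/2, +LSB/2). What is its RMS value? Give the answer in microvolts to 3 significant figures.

91.6 µV

Full-scale range = 1.3 V − (-1.3 V) = 2.6 V.
LSB = 2.6 V / 2^13 = 317.38 µV.
For a uniform distribution on [−LSB/2, +LSB/2], V_rms = LSB/√12 = 317.38 µV/3.4641 = 91.6 µV.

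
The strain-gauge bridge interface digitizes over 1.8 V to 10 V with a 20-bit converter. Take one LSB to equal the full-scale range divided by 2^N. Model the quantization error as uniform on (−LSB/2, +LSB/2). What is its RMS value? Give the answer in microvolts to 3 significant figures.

The full-scale span is 10 − (1.8) = 8.2 V.
Step size = 8.2/1048576 V = 7.8201 µV.
V_rms = LSB/√12 = 7.8201 µV / √12 = 2.26 µV.

2.26 µV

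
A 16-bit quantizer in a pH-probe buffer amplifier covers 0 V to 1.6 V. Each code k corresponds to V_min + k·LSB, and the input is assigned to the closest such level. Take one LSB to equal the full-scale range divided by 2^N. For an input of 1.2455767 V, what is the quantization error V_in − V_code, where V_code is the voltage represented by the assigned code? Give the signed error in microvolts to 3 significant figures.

Range is 1.6 V. LSB = 1.6 V / 2^16 ≈ 24.41 µV.
Position in LSBs: (1.2455767 − (0)) × 65536/1.6 = 51018.8216; rounding gives k = 51019.
Reconstructed level: 0 + 51019 × 1.6/65536 V = 1.2455810547 V.
V_in − V_code = 1.2455767 − (1.2455810547) = −4.35 µV.

−4.35 µV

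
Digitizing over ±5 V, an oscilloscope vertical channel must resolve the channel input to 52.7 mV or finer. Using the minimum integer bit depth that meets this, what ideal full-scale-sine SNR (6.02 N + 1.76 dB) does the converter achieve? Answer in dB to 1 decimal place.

49.9 dB

Span: 5 V − (-5 V) = 10 V.
Required number of levels: 10/52.7 mV = 189.75; smallest N with 2^N ≥ that is 8.
SNR = 6.02 × 8 + 1.76 = 49.92 dB.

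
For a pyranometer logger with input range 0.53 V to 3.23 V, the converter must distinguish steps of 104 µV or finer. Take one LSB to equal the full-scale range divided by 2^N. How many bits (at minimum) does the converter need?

15 bits

Range = 3.23 − (0.53) = 2.7 V.
2.7 V / 104 µV = 25960. Since 2^14 = 16384 and 2^15 = 32768, N = 15.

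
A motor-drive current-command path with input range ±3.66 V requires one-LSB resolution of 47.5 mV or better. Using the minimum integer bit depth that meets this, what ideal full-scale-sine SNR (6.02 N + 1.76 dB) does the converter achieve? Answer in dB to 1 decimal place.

49.9 dB

Span: 3.66 V − (-3.66 V) = 7.32 V.
7.32 V / 47.5 mV = 154.1. Since 2^7 = 128 and 2^8 = 256, N = 8.
6.02(8) + 1.76 = 49.92 dB.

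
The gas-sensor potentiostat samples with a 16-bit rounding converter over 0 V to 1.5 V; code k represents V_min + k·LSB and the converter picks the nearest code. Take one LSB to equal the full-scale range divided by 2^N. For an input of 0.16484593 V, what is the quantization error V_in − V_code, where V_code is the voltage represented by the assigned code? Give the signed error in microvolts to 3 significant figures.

+5.23 µV

Range is 1.5 V. LSB = 1.5 V / 2^16 ≈ 22.89 µV.
(V_in − V_min)/LSB = (0.16484593 − (0)) × 65536/1.5 = 7202.2286 → nearest code k = 7202.
V_code = V_min + k × range/2^16 = 0 + 7202 × 1.5/65536 = 0.16484069824 V.
Error = V_in − V_code = 0.16484593 − (0.16484069824) = +5.23 µV.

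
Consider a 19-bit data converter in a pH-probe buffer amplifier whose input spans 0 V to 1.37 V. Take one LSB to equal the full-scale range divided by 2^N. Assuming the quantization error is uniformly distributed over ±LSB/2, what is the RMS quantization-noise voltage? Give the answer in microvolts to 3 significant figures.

Full-scale range = 1.37 V.
One LSB is 1.37 V / 524288 = 2.6131 µV.
V_rms = LSB/√12 = 2.6131 µV / √12 = 0.754 µV.

0.754 µV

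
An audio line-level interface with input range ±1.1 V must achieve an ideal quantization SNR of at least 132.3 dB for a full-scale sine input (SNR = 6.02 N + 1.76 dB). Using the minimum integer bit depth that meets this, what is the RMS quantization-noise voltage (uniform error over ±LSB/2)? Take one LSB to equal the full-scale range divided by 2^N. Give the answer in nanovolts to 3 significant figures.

Range = 1.1 − (-1.1) = 2.2 V.
Solving 6.02 N ≥ 132.3 − 1.76: N ≥ 21.684. Round up → N = 22.
LSB = 2.2 V ÷ 2^22 = 2.2/4194304 V = 0.52452 µV.
V_rms = LSB/√12 = 151 nV.

151 nV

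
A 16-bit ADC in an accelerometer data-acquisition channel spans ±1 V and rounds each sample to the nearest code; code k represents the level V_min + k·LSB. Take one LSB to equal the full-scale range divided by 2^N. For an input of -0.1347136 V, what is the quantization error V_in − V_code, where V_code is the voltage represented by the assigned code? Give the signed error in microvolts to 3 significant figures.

Span: 1 V − (-1 V) = 2 V. LSB = 2 V / 2^16 ≈ 30.52 µV.
(-0.1347136 − (-1)) / LSB = 0.8652864 × 65536/2 = 28353.7048. Nearest integer: k = 28354.
V_code = V_min + k × range/2^16 = -1 + 28354 × 2/65536 = -0.13470458984 V.
Error = V_in − V_code = -0.1347136 − (-0.13470458984) = −9.01 µV.

−9.01 µV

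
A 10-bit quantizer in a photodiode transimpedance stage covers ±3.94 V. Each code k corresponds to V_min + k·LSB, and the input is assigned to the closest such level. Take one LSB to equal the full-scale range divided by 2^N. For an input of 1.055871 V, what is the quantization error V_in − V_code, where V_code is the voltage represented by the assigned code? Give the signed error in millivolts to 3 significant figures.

+1.61 mV

Full-scale range = 3.94 V − (-3.94 V) = 7.88 V. LSB = 7.88 V / 2^10 ≈ 7.695 mV.
(V_in − V_min)/LSB = (1.055871 − (-3.94)) × 1024/7.88 = 649.2096 → nearest code k = 649.
V_code = V_min + k × range/2^10 = -3.94 + 649 × 7.88/1024 = 1.054257813 V.
V_in − V_code = 1.055871 − (1.054257813) = +1.61 mV.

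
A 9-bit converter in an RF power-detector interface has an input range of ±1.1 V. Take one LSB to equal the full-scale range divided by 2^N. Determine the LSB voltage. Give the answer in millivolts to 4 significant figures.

4.297 mV

Full-scale range = 1.1 V − (-1.1 V) = 2.2 V.
2^9 = 512 levels.
LSB = 2.2 V ÷ 2^9 = 2.2/512 V = 4.297 mV.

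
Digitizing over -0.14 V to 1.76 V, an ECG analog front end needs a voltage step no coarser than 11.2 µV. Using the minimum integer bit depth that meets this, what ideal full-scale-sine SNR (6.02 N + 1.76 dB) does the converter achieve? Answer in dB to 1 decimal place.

Range = 1.76 − (-0.14) = 1.9 V.
Levels needed ≥ 1.9/11.2 µV = 169600. 2^18 = 262144 suffices, so N_min = 18.
Ideal SNR at N = 18: 6.02·18 + 1.76 = 110.1 dB.

110.1 dB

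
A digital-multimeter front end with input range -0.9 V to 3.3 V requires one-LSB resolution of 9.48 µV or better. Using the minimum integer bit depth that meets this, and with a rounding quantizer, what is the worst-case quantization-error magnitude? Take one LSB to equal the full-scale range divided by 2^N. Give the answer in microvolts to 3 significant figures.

4.01 µV

Full-scale range = 3.3 V − (-0.9 V) = 4.2 V.
Levels needed ≥ 4.2/9.48 µV = 443000. 2^19 = 524288 suffices, so N_min = 19.
LSB = 4.2 V ÷ 2^19 = 4.2/524288 V = 8.0109 µV.
Max error for round-to-nearest is LSB/2 = 4.01 µV.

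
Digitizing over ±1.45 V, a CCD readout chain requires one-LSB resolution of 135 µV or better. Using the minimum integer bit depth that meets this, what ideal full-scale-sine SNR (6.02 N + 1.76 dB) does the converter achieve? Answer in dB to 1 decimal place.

92.1 dB

Full-scale range = 1.45 V − (-1.45 V) = 2.9 V.
Levels needed ≥ 2.9/135 µV = 21480. 2^15 = 32768 suffices, so N_min = 15.
SNR = 6.02 × 15 + 1.76 = 92.06 dB.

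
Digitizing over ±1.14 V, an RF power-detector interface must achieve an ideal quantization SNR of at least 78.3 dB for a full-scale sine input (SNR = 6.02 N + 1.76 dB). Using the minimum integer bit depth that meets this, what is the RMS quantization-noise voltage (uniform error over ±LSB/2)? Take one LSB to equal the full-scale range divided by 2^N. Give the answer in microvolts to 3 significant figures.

Span: 1.14 V − (-1.14 V) = 2.28 V.
Required N = ⌈(78.3 − 1.76)/6.02⌉ = ⌈12.714⌉ = 13.
LSB = 2.28 V ÷ 2^13 = 2.28/8192 V = 278.32 µV.
RMS noise = LSB/√12 = 80.3 µV.

80.3 µV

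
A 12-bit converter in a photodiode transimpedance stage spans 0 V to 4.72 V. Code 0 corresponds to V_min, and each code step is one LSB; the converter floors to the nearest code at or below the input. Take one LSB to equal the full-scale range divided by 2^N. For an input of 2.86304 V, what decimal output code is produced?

V_FS = 4.72 V. LSB = 4.72 V / 2^12 ≈ 1.152 mV.
(V_in − V_min) × 2^12/range = (2.86304 − (0)) × 4096/4.72 = 2484.536.
Floor → code = 2484.

2484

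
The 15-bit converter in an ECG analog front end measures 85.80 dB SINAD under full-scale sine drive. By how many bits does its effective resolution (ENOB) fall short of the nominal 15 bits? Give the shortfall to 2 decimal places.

ENOB = (SINAD − 1.76)/6.02 = (85.80 − 1.76)/6.02 = 13.9601 bits.
Shortfall = 15 − 13.9601 = 1.0399 bits.

1.04 bits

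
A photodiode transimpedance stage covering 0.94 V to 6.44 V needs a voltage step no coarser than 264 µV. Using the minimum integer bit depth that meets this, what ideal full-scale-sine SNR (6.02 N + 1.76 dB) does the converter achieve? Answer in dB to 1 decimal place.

The full-scale span is 6.44 − (0.94) = 5.5 V.
Levels needed ≥ 5.5/264 µV = 20830. 2^15 = 32768 suffices, so N_min = 15.
Ideal SNR at N = 15: 6.02·15 + 1.76 = 92.1 dB.

92.1 dB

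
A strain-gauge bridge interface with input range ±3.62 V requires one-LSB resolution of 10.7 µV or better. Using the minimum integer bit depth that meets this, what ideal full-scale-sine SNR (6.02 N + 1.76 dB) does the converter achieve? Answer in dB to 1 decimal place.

122.2 dB

The full-scale span is 3.62 − (-3.62) = 7.24 V.
Need 2^N ≥ 7.24 V / 10.7 µV = 676600 → N_min = 20.
6.02(20) + 1.76 = 122.16 dB.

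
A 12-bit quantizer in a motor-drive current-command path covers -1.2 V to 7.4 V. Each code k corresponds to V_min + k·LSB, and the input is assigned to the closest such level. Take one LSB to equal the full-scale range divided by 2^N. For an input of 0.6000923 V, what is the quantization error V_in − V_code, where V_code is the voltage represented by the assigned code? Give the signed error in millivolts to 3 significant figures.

Range = 7.4 − (-1.2) = 8.6 V. LSB = 8.6 V / 2^12 ≈ 2.100 mV.
Position in LSBs: (0.6000923 − (-1.2)) × 4096/8.6 = 857.3463; rounding gives k = 857.
V_code = -1.2 + (857/4096) × 8.6 = 0.5993652344 V.
Error = V_in − V_code = 0.6000923 − (0.5993652344) = +0.727 mV.

+0.727 mV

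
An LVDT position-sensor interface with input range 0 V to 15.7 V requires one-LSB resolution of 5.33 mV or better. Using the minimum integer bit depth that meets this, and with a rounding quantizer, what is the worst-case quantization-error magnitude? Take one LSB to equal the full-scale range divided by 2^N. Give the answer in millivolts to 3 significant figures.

1.92 mV

Span = 15.7 V.
Required number of levels: 15.7/5.33 mV = 2945.6; smallest N with 2^N ≥ that is 12.
One LSB is 15.7 V / 4096 = 3.8330 mV.
Half an LSB is 1.92 mV.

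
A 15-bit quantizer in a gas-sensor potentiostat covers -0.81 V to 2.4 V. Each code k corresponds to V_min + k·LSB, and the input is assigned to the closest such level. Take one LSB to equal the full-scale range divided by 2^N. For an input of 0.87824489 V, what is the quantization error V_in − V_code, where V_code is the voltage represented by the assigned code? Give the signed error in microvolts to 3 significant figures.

Span: 2.4 V − (-0.81 V) = 3.21 V. LSB = 3.21 V / 2^15 ≈ 97.96 µV.
(0.87824489 − (-0.81)) / LSB = 1.68824489 × 32768/3.21 = 17233.7721. Nearest integer: k = 17234.
V_code = V_min + k × range/2^15 = -0.81 + 17234 × 3.21/32768 = 0.87826721191 V.
V_in − V_code = 0.87824489 − (0.87826721191) = −22.3 µV.

−22.3 µV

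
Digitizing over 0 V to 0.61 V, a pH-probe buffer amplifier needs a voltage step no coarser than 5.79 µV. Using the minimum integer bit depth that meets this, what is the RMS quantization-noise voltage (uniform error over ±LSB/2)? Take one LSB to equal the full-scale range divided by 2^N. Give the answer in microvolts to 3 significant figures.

Full-scale range = 0.61 V.
Need 2^N ≥ 0.61 V / 5.79 µV = 105400 → N_min = 17.
LSB = 0.61 V / 2^17 = 4.6539 µV.
σ_q = LSB/√12 = 4.6539 µV/3.4641 = 1.34 µV.

1.34 µV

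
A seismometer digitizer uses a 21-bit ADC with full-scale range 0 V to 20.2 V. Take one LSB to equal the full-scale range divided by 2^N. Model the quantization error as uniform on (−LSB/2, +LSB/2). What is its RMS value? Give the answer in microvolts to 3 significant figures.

V_FS = 20.2 V.
LSB = 20.2 V ÷ 2^21 = 20.2/2097152 V = 9.6321 µV.
For a uniform distribution on [−LSB/2, +LSB/2], V_rms = LSB/√12 = 9.6321 µV/3.4641 = 2.78 µV.

2.78 µV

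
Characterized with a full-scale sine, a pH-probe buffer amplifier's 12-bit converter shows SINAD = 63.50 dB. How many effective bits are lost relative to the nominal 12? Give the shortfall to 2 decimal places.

1.74 bits

Effective bits = (63.50 − 1.76)/6.02 = 10.2558.
12 − 10.2558 = 1.74 bits below nominal.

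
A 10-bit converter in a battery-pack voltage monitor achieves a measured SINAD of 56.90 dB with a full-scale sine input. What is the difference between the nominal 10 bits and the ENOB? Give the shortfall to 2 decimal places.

Effective bits = (56.90 − 1.76)/6.02 = 9.1595.
10 − 9.1595 = 0.84 bits below nominal.

0.84 bits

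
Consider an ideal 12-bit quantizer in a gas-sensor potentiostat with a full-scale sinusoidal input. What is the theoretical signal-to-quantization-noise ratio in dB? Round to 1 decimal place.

74.0 dB

Ideal quantization SNR: 6.02 × 12 + 1.76 dB = 74.0 dB.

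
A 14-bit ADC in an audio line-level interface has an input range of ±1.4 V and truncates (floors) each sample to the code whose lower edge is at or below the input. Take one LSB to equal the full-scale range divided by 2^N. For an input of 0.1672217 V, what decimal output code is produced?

The full-scale span is 1.4 − (-1.4) = 2.8 V. LSB = 2.8 V / 2^14 ≈ 170.9 µV.
code = ⌊(V_in − V_min)/LSB⌋ = ⌊(V_in − V_min) × 2^14 / range⌋
     = ⌊(0.1672217 − (-1.4)) × 16384 / 2.8⌋ = ⌊1.5672217 × 16384/2.8⌋
     = ⌊9170.486⌋ = 9170.

9170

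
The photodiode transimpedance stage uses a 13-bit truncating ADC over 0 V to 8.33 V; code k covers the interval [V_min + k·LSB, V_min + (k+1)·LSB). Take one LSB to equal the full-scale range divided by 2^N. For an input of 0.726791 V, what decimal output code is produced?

714

Span = 8.33 V. LSB = 8.33 V / 2^13 ≈ 1.017 mV.
code = ⌊(V_in − V_min)/LSB⌋ = ⌊(V_in − V_min) × 2^13 / range⌋
     = ⌊(0.726791 − (0)) × 8192 / 8.33⌋ = ⌊0.726791 × 8192/8.33⌋
     = ⌊714.751⌋ = 714.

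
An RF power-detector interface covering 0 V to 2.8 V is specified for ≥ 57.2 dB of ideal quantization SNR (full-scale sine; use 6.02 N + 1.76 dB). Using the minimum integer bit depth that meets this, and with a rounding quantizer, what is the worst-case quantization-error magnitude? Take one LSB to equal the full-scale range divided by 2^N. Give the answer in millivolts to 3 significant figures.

1.37 mV

Span = 2.8 V.
6.02 N + 1.76 ≥ 57.2 gives N ≥ 9.209, so the minimum integer is 10.
One LSB is 2.8 V / 1024 = 2.7344 mV.
Half an LSB is 1.37 mV.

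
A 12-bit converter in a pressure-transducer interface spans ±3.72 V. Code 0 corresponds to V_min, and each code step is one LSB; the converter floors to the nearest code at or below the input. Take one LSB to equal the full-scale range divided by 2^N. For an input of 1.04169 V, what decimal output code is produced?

Full-scale range = 3.72 V − (-3.72 V) = 7.44 V. LSB = 7.44 V / 2^12 ≈ 1.816 mV.
(V_in − V_min) × 2^12/range = (1.04169 − (-3.72)) × 4096/7.44 = 2621.490.
Floor → code = 2621.

2621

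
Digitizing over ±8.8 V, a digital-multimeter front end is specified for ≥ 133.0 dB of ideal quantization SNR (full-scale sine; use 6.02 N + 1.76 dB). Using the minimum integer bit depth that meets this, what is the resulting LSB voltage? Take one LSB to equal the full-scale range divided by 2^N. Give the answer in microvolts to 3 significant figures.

4.20 µV

Span: 8.8 V − (-8.8 V) = 17.6 V.
Required N = ⌈(133.0 − 1.76)/6.02⌉ = ⌈21.801⌉ = 22.
Step size = 17.6/4194304 V = 4.20 µV.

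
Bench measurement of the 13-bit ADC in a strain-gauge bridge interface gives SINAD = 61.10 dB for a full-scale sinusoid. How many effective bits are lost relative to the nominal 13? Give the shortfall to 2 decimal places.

3.14 bits

ENOB = (SINAD − 1.76)/6.02 = (61.10 − 1.76)/6.02 = 9.8571 bits.
Lost resolution: 13 − 9.8571 = 3.1429 bits.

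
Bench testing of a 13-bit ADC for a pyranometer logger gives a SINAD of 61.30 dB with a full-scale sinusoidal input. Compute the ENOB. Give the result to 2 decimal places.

ENOB = (61.30 − 1.76)/6.02 = 9.8904 bits.

9.89 bits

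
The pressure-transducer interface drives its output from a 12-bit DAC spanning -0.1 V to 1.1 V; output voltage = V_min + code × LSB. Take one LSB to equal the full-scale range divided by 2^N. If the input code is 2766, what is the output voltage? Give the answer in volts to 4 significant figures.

0.7104 V

The full-scale span is 1.1 − (-0.1) = 1.2 V. LSB = 1.2 V / 2^12.
Output = V_min + (2766/4096) × range = -0.1 + 0.675293 × 1.2 V
      = -0.1 V + 0.810352 V = 0.710352 V.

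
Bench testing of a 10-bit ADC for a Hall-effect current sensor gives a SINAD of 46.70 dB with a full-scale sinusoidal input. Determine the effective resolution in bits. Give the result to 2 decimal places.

7.47 bits

(46.70 − 1.76) / 6.02 = 44.94/6.02 = 7.4651 effective bits.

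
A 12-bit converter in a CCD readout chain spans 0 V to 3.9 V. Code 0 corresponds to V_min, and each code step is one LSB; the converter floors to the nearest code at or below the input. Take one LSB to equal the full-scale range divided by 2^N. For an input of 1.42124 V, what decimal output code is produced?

Range is 3.9 V. LSB = 3.9 V / 2^12 ≈ 0.9521 mV.
V_in − V_min = 1.42124 − (0) = 1.42124 V.
Divide by LSB: 1.42124 × 4096/3.9 = 1492.6664.
Truncating gives code 1492.

1492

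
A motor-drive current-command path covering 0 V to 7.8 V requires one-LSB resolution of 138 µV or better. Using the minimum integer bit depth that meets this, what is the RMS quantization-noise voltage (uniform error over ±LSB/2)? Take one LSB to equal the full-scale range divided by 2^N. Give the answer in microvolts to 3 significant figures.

34.4 µV

Full-scale range = 7.8 V.
Required number of levels: 7.8/138 µV = 56522; smallest N with 2^N ≥ that is 16.
One LSB is 7.8 V / 65536 = 119.02 µV.
V_rms = LSB/√12 = 34.4 µV.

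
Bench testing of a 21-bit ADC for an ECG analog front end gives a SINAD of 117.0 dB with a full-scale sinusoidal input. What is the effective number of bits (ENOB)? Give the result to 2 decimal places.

ENOB = (117.0 − 1.76)/6.02 = 19.1429 bits.

19.14 bits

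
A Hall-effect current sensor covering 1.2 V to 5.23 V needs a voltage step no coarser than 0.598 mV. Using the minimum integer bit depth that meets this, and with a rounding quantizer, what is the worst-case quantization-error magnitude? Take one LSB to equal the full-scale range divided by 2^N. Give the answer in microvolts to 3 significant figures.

The full-scale span is 5.23 − (1.2) = 4.03 V.
4.03 V / 0.598 mV = 6739. Since 2^12 = 4096 and 2^13 = 8192, N = 13.
One LSB is 4.03 V / 8192 = 491.94 µV.
Half an LSB is 246 µV.

246 µV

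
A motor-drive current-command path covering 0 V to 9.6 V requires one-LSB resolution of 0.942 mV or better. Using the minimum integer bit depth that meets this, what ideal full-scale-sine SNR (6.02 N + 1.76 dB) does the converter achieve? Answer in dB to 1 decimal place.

86.0 dB

Span = 9.6 V.
9.6 V / 0.942 mV = 10190. Since 2^13 = 8192 and 2^14 = 16384, N = 14.
6.02(14) + 1.76 = 86.04 dB.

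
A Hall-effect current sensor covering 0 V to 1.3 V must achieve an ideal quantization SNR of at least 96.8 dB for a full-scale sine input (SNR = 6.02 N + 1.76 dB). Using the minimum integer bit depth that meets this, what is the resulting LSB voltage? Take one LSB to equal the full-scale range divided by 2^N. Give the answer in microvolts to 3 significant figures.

19.8 µV

Span = 1.3 V.
Solving 6.02 N ≥ 96.8 − 1.76: N ≥ 15.787. Round up → N = 16.
LSB = 1.3 V ÷ 2^16 = 1.3/65536 V = 19.8 µV.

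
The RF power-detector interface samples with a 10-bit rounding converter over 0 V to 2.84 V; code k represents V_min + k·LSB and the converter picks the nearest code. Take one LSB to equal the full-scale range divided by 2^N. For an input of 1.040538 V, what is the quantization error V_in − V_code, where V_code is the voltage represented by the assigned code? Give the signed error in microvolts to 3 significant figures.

Span = 2.84 V. LSB = 2.84 V / 2^10 ≈ 2.773 mV.
(1.040538 − (0)) / LSB = 1.040538 × 1024/2.84 = 375.1799. Nearest integer: k = 375.
V_code = 0 + (375/1024) × 2.84 = 1.040039063 V.
V_in − V_code = 1.040538 − (1.040039063) = +499 µV.

+499 µV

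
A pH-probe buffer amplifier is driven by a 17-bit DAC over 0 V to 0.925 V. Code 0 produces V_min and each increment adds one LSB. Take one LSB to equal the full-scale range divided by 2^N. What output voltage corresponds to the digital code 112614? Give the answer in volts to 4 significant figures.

Span = 0.925 V. LSB = 0.925 V / 2^17.
V_out = 0 + 112614 × (0.925/131072) V
      = 0 + 0.794738 = 0.794738 V.

0.7947 V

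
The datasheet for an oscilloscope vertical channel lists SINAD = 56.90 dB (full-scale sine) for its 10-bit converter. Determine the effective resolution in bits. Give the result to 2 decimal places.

ENOB = (56.90 − 1.76)/6.02 = 9.1595 bits.

9.16 bits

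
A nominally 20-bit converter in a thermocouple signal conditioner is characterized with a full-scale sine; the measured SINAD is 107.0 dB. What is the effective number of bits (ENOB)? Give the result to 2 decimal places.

17.48 bits

(107.0 − 1.76) / 6.02 = 105.24/6.02 = 17.4817 effective bits.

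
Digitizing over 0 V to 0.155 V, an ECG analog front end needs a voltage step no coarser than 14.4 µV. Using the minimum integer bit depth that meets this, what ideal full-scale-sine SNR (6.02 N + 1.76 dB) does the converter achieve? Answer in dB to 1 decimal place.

86.0 dB

Span = 0.155 V.
Levels needed ≥ 0.155/14.4 µV = 10760. 2^14 = 16384 suffices, so N_min = 14.
6.02(14) + 1.76 = 86.04 dB.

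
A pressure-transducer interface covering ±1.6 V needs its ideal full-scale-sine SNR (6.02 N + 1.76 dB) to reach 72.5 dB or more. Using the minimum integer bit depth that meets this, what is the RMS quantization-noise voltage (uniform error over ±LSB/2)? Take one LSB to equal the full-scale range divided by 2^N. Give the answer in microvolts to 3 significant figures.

226 µV

Full-scale range = 1.6 V − (-1.6 V) = 3.2 V.
Solving 6.02 N ≥ 72.5 − 1.76: N ≥ 11.751. Round up → N = 12.
Step size = 3.2/4096 V = 0.78125 mV.
σ_q = LSB/√12 = 0.78125 mV/3.4641 = 226 µV.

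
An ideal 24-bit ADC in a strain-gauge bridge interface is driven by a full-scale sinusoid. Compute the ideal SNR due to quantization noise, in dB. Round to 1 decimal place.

6.02(24) + 1.76 = 144.48 + 1.76 = 146.24 dB.

146.2 dB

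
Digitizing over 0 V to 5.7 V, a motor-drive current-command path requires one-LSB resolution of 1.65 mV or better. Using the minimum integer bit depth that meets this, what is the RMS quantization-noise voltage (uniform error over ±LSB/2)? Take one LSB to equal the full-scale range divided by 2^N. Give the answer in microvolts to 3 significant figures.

V_FS = 5.7 V.
Levels needed ≥ 5.7/1.65 mV = 3455. 2^12 = 4096 suffices, so N_min = 12.
LSB = 5.7 V / 2^12 = 1.3916 mV.
V_rms = LSB/√12 = 402 µV.

402 µV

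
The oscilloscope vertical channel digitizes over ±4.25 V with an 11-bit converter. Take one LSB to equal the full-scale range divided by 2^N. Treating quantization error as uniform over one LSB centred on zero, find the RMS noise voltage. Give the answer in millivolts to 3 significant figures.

1.20 mV

Full-scale range = 4.25 V − (-4.25 V) = 8.5 V.
LSB = 8.5 V / 2^11 = 4.1504 mV.
For a uniform distribution on [−LSB/2, +LSB/2], V_rms = LSB/√12 = 4.1504 mV/3.4641 = 1.20 mV.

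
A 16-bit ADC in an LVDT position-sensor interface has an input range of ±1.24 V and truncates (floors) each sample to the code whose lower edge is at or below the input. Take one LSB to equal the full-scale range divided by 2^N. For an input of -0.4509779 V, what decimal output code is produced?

20850

Span: 1.24 V − (-1.24 V) = 2.48 V. LSB = 2.48 V / 2^16 ≈ 37.84 µV.
V_in − V_min = -0.4509779 − (-1.24) = 0.7890221 V.
Divide by LSB: 0.7890221 × 65536/2.48 = 20850.5453.
Truncating gives code 20850.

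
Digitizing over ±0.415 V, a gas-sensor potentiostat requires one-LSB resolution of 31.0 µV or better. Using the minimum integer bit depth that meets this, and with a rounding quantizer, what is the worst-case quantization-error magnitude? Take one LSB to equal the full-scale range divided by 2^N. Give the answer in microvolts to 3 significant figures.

12.7 µV

Full-scale range = 0.415 V − (-0.415 V) = 0.83 V.
Levels needed ≥ 0.83/31.0 µV = 26770. 2^15 = 32768 suffices, so N_min = 15.
One LSB is 0.83 V / 32768 = 25.330 µV.
Half an LSB is 12.7 µV.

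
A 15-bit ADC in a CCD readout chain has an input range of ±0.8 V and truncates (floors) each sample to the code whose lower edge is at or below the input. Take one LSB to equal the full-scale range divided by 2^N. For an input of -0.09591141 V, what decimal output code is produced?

The full-scale span is 0.8 − (-0.8) = 1.6 V. LSB = 1.6 V / 2^15 ≈ 48.83 µV.
V_in − V_min = -0.09591141 − (-0.8) = 0.70408859 V.
Divide by LSB: 0.70408859 × 32768/1.6 = 14419.7343.
Truncating gives code 14419.

14419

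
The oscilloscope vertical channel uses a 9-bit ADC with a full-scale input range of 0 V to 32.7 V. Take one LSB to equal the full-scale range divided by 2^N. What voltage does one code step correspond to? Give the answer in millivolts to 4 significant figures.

63.87 mV

Full-scale range = 32.7 V.
Number of codes = 2^9 = 512.
LSB = 32.7 V ÷ 2^9 = 32.7/512 V = 63.87 mV.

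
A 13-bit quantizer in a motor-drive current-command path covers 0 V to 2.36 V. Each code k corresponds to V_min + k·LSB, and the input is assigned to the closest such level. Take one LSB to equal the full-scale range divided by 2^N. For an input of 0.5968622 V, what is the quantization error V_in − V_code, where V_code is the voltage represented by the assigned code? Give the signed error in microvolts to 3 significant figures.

Span = 2.36 V. LSB = 2.36 V / 2^13 ≈ 288.1 µV.
(V_in − V_min)/LSB = (0.5968622 − (0)) × 8192/2.36 = 2071.8200 → nearest code k = 2072.
V_code = V_min + k × range/2^13 = 0 + 2072 × 2.36/8192 = 0.5969140625 V.
Error = V_in − V_code = 0.5968622 − (0.5969140625) = −51.9 µV.

−51.9 µV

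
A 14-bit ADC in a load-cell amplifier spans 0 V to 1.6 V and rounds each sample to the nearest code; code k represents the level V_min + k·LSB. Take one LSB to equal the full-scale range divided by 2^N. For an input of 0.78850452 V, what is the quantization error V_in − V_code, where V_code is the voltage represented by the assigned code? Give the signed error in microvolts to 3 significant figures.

+28.0 µV

Range is 1.6 V. LSB = 1.6 V / 2^14 ≈ 97.66 µV.
(V_in − V_min)/LSB = (0.78850452 − (0)) × 16384/1.6 = 8074.2863 → nearest code k = 8074.
V_code = 0 + (8074/16384) × 1.6 = 0.78847656250 V.
Error = V_in − V_code = 0.78850452 − (0.78847656250) = +28.0 µV.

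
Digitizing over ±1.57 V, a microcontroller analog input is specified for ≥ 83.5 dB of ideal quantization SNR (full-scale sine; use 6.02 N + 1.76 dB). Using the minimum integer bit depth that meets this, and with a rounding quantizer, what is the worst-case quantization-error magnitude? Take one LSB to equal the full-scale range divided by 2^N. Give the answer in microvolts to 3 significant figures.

95.8 µV

Span: 1.57 V − (-1.57 V) = 3.14 V.
6.02 N + 1.76 ≥ 83.5 gives N ≥ 13.578, so the minimum integer is 14.
LSB = 3.14 V / 2^14 = 191.65 µV.
|e|_max = LSB/2 = 95.8 µV.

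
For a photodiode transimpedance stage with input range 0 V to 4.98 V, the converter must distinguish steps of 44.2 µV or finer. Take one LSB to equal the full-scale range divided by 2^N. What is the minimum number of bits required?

Range is 4.98 V.
Need 2^N ≥ 4.98 V / 44.2 µV = 112700 → N_min = 17.

17 bits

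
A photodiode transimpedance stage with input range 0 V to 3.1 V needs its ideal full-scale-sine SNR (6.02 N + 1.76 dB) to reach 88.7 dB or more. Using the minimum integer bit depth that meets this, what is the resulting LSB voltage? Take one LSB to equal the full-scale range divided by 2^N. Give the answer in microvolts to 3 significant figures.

V_FS = 3.1 V.
N ≥ (88.7 − 1.76)/6.02 = 14.442 → N_min = 15.
LSB = 3.1 V / 2^15 = 94.6 µV.

94.6 µV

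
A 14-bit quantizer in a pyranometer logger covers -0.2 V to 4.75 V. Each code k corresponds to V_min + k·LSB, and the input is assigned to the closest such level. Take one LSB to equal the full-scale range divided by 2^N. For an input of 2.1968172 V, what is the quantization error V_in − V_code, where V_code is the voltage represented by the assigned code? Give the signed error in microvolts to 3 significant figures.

+67.3 µV

Full-scale range = 4.75 V − (-0.2 V) = 4.95 V. LSB = 4.95 V / 2^14 ≈ 302.1 µV.
Position in LSBs: (2.1968172 − (-0.2)) × 16384/4.95 = 7933.2228; rounding gives k = 7933.
Reconstructed level: -0.2 + 7933 × 4.95/16384 V = 2.1967498779 V.
Error = V_in − V_code = 2.1968172 − (2.1967498779) = +67.3 µV.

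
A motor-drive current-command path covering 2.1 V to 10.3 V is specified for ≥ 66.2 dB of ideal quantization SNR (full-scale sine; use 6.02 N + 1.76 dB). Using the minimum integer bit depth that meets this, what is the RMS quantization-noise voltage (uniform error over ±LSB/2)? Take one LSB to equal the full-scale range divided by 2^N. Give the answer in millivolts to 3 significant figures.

Full-scale range = 10.3 V − (2.1 V) = 8.2 V.
Required N = ⌈(66.2 − 1.76)/6.02⌉ = ⌈10.704⌉ = 11.
Step size = 8.2/2048 V = 4.0039 mV.
σ_q = LSB/√12 = 4.0039 mV/3.4641 = 1.16 mV.

1.16 mV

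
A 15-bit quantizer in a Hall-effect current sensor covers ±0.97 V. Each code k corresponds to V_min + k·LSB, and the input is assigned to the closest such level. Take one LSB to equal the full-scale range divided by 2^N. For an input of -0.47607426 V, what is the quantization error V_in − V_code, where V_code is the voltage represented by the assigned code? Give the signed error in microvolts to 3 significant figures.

−14.1 µV

Span: 0.97 V − (-0.97 V) = 1.94 V. LSB = 1.94 V / 2^15 ≈ 59.20 µV.
(V_in − V_min)/LSB = (-0.47607426 − (-0.97)) × 32768/1.94 = 8342.7622 → nearest code k = 8343.
V_code = -0.97 + (8343/32768) × 1.94 = -0.47606018066 V.
e = -0.47607426 − (-0.47606018066) = −14.1 µV.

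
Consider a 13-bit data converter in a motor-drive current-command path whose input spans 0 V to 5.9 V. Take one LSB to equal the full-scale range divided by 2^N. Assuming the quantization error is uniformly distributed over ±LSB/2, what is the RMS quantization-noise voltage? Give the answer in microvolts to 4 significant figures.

V_FS = 5.9 V.
LSB = 5.9 V ÷ 2^13 = 5.9/8192 V = 0.720215 mV.
σ_q = LSB/√12 = 0.720215 mV/3.4641 = 207.9 µV.

207.9 µV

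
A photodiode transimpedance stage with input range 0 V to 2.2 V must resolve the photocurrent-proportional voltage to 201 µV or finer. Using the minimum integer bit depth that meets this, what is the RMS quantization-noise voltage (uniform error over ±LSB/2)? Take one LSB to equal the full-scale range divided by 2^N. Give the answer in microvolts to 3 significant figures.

38.8 µV

Range is 2.2 V.
2.2 V / 201 µV = 10950. Since 2^13 = 8192 and 2^14 = 16384, N = 14.
One LSB is 2.2 V / 16384 = 134.28 µV.
V_rms = LSB/√12 = 38.8 µV.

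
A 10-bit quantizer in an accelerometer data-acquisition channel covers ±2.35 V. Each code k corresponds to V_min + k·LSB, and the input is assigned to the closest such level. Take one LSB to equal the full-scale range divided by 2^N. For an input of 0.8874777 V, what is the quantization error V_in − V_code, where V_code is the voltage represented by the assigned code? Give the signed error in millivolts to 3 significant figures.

Full-scale range = 2.35 V − (-2.35 V) = 4.7 V. LSB = 4.7 V / 2^10 ≈ 4.590 mV.
(V_in − V_min)/LSB = (0.8874777 − (-2.35)) × 1024/4.7 = 705.3568 → nearest code k = 705.
V_code = V_min + k × range/2^10 = -2.35 + 705 × 4.7/1024 = 0.8858398438 V.
e = 0.8874777 − (0.8858398438) = +1.64 mV.

+1.64 mV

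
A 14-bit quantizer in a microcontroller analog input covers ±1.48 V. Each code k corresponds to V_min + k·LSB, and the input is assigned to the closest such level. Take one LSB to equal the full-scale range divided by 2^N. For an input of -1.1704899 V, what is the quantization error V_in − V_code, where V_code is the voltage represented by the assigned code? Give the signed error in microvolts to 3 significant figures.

Range = 1.48 − (-1.48) = 2.96 V. LSB = 2.96 V / 2^14 ≈ 180.7 µV.
(-1.1704899 − (-1.48)) / LSB = 0.3095101 × 16384/2.96 = 1713.1802. Nearest integer: k = 1713.
Reconstructed level: -1.48 + 1713 × 2.96/16384 V = -1.1705224609 V.
Error = V_in − V_code = -1.1704899 − (-1.1705224609) = +32.6 µV.

+32.6 µV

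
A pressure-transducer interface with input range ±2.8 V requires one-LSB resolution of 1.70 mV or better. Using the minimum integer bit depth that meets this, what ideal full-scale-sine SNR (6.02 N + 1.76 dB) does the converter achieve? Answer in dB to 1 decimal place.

The full-scale span is 2.8 − (-2.8) = 5.6 V.
Need 2^N ≥ 5.6 V / 1.70 mV = 3294 → N_min = 12.
6.02(12) + 1.76 = 74.00 dB.

74.0 dB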